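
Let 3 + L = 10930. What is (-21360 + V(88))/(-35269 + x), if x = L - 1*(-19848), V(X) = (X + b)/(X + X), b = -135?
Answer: 3759407/790944 ≈ 4.7531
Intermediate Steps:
L = 10927 (L = -3 + 10930 = 10927)
V(X) = (-135 + X)/(2*X) (V(X) = (X - 135)/(X + X) = (-135 + X)/((2*X)) = (-135 + X)*(1/(2*X)) = (-135 + X)/(2*X))
x = 30775 (x = 10927 - 1*(-19848) = 10927 + 19848 = 30775)
(-21360 + V(88))/(-35269 + x) = (-21360 + (½)*(-135 + 88)/88)/(-35269 + 30775) = (-21360 + (½)*(1/88)*(-47))/(-4494) = (-21360 - 47/176)*(-1/4494) = -3759407/176*(-1/4494) = 3759407/790944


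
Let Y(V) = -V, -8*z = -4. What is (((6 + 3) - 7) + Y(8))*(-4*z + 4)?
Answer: -12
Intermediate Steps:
z = 1/2 (z = -1/8*(-4) = 1/2 ≈ 0.50000)
(((6 + 3) - 7) + Y(8))*(-4*z + 4) = (((6 + 3) - 7) - 1*8)*(-4*1/2 + 4) = ((9 - 7) - 8)*(-2 + 4) = (2 - 8)*2 = -6*2 = -12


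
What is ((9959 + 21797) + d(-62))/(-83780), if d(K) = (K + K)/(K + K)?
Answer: -31757/83780 ≈ -0.37905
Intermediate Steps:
d(K) = 1 (d(K) = (2*K)/((2*K)) = (2*K)*(1/(2*K)) = 1)
((9959 + 21797) + d(-62))/(-83780) = ((9959 + 21797) + 1)/(-83780) = (31756 + 1)*(-1/83780) = 31757*(-1/83780) = -31757/83780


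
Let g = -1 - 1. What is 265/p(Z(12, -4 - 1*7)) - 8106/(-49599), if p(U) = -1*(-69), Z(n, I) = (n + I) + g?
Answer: 1522561/380259 ≈ 4.0040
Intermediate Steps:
g = -2
Z(n, I) = -2 + I + n (Z(n, I) = (n + I) - 2 = (I + n) - 2 = -2 + I + n)
p(U) = 69
265/p(Z(12, -4 - 1*7)) - 8106/(-49599) = 265/69 - 8106/(-49599) = 265*(1/69) - 8106*(-1/49599) = 265/69 + 2702/16533 = 1522561/380259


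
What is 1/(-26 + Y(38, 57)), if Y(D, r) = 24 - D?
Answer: -1/40 ≈ -0.025000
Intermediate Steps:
1/(-26 + Y(38, 57)) = 1/(-26 + (24 - 1*38)) = 1/(-26 + (24 - 38)) = 1/(-26 - 14) = 1/(-40) = -1/40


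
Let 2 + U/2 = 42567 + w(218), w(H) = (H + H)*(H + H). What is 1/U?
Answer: 1/465322 ≈ 2.1490e-6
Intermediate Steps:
w(H) = 4*H² (w(H) = (2*H)*(2*H) = 4*H²)
U = 465322 (U = -4 + 2*(42567 + 4*218²) = -4 + 2*(42567 + 4*47524) = -4 + 2*(42567 + 190096) = -4 + 2*232663 = -4 + 465326 = 465322)
1/U = 1/465322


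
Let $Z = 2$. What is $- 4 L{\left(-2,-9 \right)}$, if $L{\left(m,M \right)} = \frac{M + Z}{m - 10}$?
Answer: $- \frac{7}{3} \approx -2.3333$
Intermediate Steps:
$L{\left(m,M \right)} = \frac{2 + M}{-10 + m}$ ($L{\left(m,M \right)} = \frac{M + 2}{m - 10} = \frac{2 + M}{-10 + m}$)
$- 4 L{\left(-2,-9 \right)} = - 4 \frac{2 - 9}{-10 - 2} = - 4 \frac{1}{-12} \left(-7\right) = - 4 \left(\left(- \frac{1}{12}\right) \left(-7\right)\right) = \left(-4\right) \frac{7}{12} = - \frac{7}{3}$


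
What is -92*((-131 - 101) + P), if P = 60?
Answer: 15824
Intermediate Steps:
-92*((-131 - 101) + P) = -92*((-131 - 101) + 60) = -92*(-232 + 60) = -92*(-172) = 15824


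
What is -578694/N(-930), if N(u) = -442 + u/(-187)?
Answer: 54107889/40862 ≈ 1324.2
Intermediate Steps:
N(u) = -442 - u/187 (N(u) = -442 + u*(-1/187) = -442 - u/187)
-578694/N(-930) = -578694/(-442 - 1/187*(-930)) = -578694/(-442 + 930/187) = -578694/(-81724/187) = -578694*(-187/81724) = 54107889/40862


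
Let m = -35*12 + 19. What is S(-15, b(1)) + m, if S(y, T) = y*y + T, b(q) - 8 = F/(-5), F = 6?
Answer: -846/5 ≈ -169.20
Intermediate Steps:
b(q) = 34/5 (b(q) = 8 + 6/(-5) = 8 + 6*(-⅕) = 8 - 6/5 = 34/5)
S(y, T) = T + y² (S(y, T) = y² + T = T + y²)
m = -401 (m = -420 + 19 = -401)
S(-15, b(1)) + m = (34/5 + (-15)²) - 401 = (34/5 + 225) - 401 = 1159/5 - 401 = -846/5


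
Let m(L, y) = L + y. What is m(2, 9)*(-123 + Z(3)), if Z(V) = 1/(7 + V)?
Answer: -13519/10 ≈ -1351.9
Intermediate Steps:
m(2, 9)*(-123 + Z(3)) = (2 + 9)*(-123 + 1/(7 + 3)) = 11*(-123 + 1/10) = 11*(-123 + ⅒) = 11*(-1229/10) = -13519/10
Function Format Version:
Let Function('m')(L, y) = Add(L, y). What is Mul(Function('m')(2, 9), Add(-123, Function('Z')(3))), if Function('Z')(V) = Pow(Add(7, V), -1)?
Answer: Rational(-13519, 10) ≈ -1351.9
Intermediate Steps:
Mul(Function('m')(2, 9), Add(-123, Function('Z')(3))) = Mul(Add(2, 9), Add(-123, Pow(Add(7, 3), -1))) = Mul(11, Add(-123, Pow(10, -1))) = Mul(11, Add(-123, Rational(1, 10))) = Mul(11, Rational(-1229, 10)) = Rational(-13519, 10)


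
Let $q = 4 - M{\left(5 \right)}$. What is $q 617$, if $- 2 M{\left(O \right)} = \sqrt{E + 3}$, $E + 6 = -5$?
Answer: $2468 + 617 i \sqrt{2} \approx 2468.0 + 872.57 i$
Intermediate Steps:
$E = -11$ ($E = -6 - 5 = -11$)
$M{\left(O \right)} = - i \sqrt{2}$ ($M{\left(O \right)} = - \frac{\sqrt{-11 + 3}}{2} = - \frac{\sqrt{-8}}{2} = - \frac{2 i \sqrt{2}}{2} = - i \sqrt{2}$)
$q = 4 + i \sqrt{2}$ ($q = 4 - - i \sqrt{2} = 4 + i \sqrt{2} \approx 4.0 + 1.4142 i$)
$q 617 = \left(4 + i \sqrt{2}\right) 617 = 2468 + 617 i \sqrt{2}$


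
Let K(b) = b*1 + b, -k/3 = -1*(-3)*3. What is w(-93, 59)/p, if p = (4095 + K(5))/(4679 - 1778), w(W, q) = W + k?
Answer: -69624/821 ≈ -84.804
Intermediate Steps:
k = -27 (k = -3*(-1*(-3))*3 = -9*3 = -3*9 = -27)
w(W, q) = -27 + W (w(W, q) = W - 27 = -27 + W)
K(b) = 2*b (K(b) = b + b = 2*b)
p = 4105/2901 (p = (4095 + 2*5)/(4679 - 1778) = (4095 + 10)/2901 = 4105*(1/2901) = 4105/2901 ≈ 1.4150)
w(-93, 59)/p = (-27 - 93)/(4105/2901) = -120*2901/4105 = -69624/821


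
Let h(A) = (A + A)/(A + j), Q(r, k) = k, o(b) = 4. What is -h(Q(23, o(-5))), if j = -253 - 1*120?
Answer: 8/369 ≈ 0.021680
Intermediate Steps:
j = -373 (j = -253 - 120 = -373)
h(A) = 2*A/(-373 + A) (h(A) = (A + A)/(A - 373) = (2*A)/(-373 + A) = 2*A/(-373 + A))
-h(Q(23, o(-5))) = -2*4/(-373 + 4) = -2*4/(-369) = -2*4*(-1)/369 = -1*(-8/369) = 8/369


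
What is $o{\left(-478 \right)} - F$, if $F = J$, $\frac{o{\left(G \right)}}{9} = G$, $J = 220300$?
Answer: $-224602$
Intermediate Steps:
$o{\left(G \right)} = 9 G$
$F = 220300$
$o{\left(-478 \right)} - F = 9 \left(-478\right) - 220300 = -4302 - 220300 = -224602$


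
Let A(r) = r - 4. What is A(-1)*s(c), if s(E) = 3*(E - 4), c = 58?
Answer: -810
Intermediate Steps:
s(E) = -12 + 3*E (s(E) = 3*(-4 + E) = -12 + 3*E)
A(r) = -4 + r
A(-1)*s(c) = (-4 - 1)*(-12 + 3*58) = -5*(-12 + 174) = -5*162 = -810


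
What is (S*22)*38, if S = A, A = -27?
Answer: -22572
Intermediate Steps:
S = -27
(S*22)*38 = -27*22*38 = -594*38 = -22572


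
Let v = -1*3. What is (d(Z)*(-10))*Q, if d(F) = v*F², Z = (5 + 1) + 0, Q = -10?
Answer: -10800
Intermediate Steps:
v = -3
Z = 6 (Z = 6 + 0 = 6)
d(F) = -3*F²
(d(Z)*(-10))*Q = (-3*6²*(-10))*(-10) = (-3*36*(-10))*(-10) = -108*(-10)*(-10) = 1080*(-10) = -10800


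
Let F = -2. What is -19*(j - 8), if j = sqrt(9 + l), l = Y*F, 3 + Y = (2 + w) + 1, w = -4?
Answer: 152 - 19*sqrt(17) ≈ 73.661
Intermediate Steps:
Y = -4 (Y = -3 + ((2 - 4) + 1) = -3 + (-2 + 1) = -3 - 1 = -4)
l = 8 (l = -4*(-2) = 8)
j = sqrt(17) (j = sqrt(9 + 8) = sqrt(17) ≈ 4.1231)
-19*(j - 8) = -19*(sqrt(17) - 8) = -19*(-8 + sqrt(17)) = 152 - 19*sqrt(17)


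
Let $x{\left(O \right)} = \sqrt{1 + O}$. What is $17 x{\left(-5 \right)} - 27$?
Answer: $-27 + 34 i \approx -27.0 + 34.0 i$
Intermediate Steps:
$17 x{\left(-5 \right)} - 27 = 17 \sqrt{1 - 5} - 27 = 17 \sqrt{-4} - 27 = 17 \cdot 2 i - 27 = 34 i - 27 = -27 + 34 i$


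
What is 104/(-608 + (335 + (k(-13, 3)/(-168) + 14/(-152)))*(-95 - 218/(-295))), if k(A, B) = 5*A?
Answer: -32643520/10111088249 ≈ -0.0032285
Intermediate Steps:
104/(-608 + (335 + (k(-13, 3)/(-168) + 14/(-152)))*(-95 - 218/(-295))) = 104/(-608 + (335 + ((5*(-13))/(-168) + 14/(-152)))*(-95 - 218/(-295))) = 104/(-608 + (335 + (-65*(-1/168) + 14*(-1/152)))*(-95 - 218*(-1/295))) = 104/(-608 + (335 + (65/168 - 7/76))*(-95 + 218/295)) = 104/(-608 + (335 + 941/3192)*(-27807/295)) = 104/(-608 + (1070261/3192)*(-27807/295)) = 104/(-608 - 9920249209/313880) = 104/(-10111088249/313880) = -313880/10111088249*104 = -32643520/10111088249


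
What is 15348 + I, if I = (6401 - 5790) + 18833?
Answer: 34792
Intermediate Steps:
I = 19444 (I = 611 + 18833 = 19444)
15348 + I = 15348 + 19444 = 34792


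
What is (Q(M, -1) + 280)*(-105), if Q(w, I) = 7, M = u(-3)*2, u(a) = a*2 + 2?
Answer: -30135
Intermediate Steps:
u(a) = 2 + 2*a (u(a) = 2*a + 2 = 2 + 2*a)
M = -8 (M = (2 + 2*(-3))*2 = (2 - 6)*2 = -4*2 = -8)
(Q(M, -1) + 280)*(-105) = (7 + 280)*(-105) = 287*(-105) = -30135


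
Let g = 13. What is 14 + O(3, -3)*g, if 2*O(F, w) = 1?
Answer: 41/2 ≈ 20.500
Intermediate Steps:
O(F, w) = ½ (O(F, w) = (½)*1 = ½)
14 + O(3, -3)*g = 14 + (½)*13 = 14 + 13/2 = 41/2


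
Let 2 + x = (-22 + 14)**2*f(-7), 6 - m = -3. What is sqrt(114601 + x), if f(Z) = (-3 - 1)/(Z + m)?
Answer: 3*sqrt(12719) ≈ 338.34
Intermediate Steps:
m = 9 (m = 6 - 1*(-3) = 6 + 3 = 9)
f(Z) = -4/(9 + Z) (f(Z) = (-3 - 1)/(Z + 9) = -4/(9 + Z))
x = -130 (x = -2 + (-22 + 14)**2*(-4/(9 - 7)) = -2 + (-8)**2*(-4/2) = -2 + 64*(-4*1/2) = -2 + 64*(-2) = -2 - 128 = -130)
sqrt(114601 + x) = sqrt(114601 - 130) = sqrt(114471) = 3*sqrt(12719)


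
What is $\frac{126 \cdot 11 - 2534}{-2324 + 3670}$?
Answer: $- \frac{574}{673} \approx -0.8529$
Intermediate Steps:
$\frac{126 \cdot 11 - 2534}{-2324 + 3670} = \frac{1386 - 2534}{1346} = \left(-1148\right) \frac{1}{1346} = - \frac{574}{673}$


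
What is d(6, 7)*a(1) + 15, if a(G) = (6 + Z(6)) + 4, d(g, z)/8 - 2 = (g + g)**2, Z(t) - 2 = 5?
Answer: 19871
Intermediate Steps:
Z(t) = 7 (Z(t) = 2 + 5 = 7)
d(g, z) = 16 + 32*g**2 (d(g, z) = 16 + 8*(g + g)**2 = 16 + 8*(2*g)**2 = 16 + 8*(4*g**2) = 16 + 32*g**2)
a(G) = 17 (a(G) = (6 + 7) + 4 = 13 + 4 = 17)
d(6, 7)*a(1) + 15 = (16 + 32*6**2)*17 + 15 = (16 + 32*36)*17 + 15 = (16 + 1152)*17 + 15 = 1168*17 + 15 = 19856 + 15 = 19871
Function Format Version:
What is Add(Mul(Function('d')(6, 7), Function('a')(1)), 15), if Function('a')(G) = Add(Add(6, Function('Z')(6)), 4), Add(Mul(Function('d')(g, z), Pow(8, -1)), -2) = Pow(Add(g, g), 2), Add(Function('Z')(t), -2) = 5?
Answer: 19871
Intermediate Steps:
Function('Z')(t) = 7 (Function('Z')(t) = Add(2, 5) = 7)
Function('d')(g, z) = Add(16, Mul(32, Pow(g, 2))) (Function('d')(g, z) = Add(16, Mul(8, Pow(Add(g, g), 2))) = Add(16, Mul(8, Pow(Mul(2, g), 2))) = Add(16, Mul(8, Mul(4, Pow(g, 2)))) = Add(16, Mul(32, Pow(g, 2))))
Function('a')(G) = 17 (Function('a')(G) = Add(Add(6, 7), 4) = Add(13, 4) = 17)
Add(Mul(Function('d')(6, 7), Function('a')(1)), 15) = Add(Mul(Add(16, Mul(32, Pow(6, 2))), 17), 15) = Add(Mul(Add(16, Mul(32, 36)), 17), 15) = Add(Mul(Add(16, 1152), 17), 15) = Add(Mul(1168, 17), 15) = Add(19856, 15) = 19871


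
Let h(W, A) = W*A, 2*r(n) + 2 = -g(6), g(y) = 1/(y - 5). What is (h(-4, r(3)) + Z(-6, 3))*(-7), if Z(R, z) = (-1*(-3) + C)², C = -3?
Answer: -42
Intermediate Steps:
g(y) = 1/(-5 + y)
Z(R, z) = 0 (Z(R, z) = (-1*(-3) - 3)² = (3 - 3)² = 0² = 0)
r(n) = -3/2 (r(n) = -1 + (-1/(-5 + 6))/2 = -1 + (-1/1)/2 = -1 + (-1*1)/2 = -1 + (½)*(-1) = -1 - ½ = -3/2)
h(W, A) = A*W
(h(-4, r(3)) + Z(-6, 3))*(-7) = (-3/2*(-4) + 0)*(-7) = (6 + 0)*(-7) = 6*(-7) = -42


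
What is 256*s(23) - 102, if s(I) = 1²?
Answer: 154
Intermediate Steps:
s(I) = 1
256*s(23) - 102 = 256*1 - 102 = 256 - 102 = 154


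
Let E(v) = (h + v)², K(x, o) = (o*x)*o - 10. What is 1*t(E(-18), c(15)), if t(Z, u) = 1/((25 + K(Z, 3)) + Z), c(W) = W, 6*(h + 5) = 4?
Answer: 9/45025 ≈ 0.00019989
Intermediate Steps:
h = -13/3 (h = -5 + (⅙)*4 = -5 + ⅔ = -13/3 ≈ -4.3333)
K(x, o) = -10 + x*o² (K(x, o) = x*o² - 10 = -10 + x*o²)
E(v) = (-13/3 + v)²
t(Z, u) = 1/(15 + 10*Z) (t(Z, u) = 1/((25 + (-10 + Z*3²)) + Z) = 1/((25 + (-10 + Z*9)) + Z) = 1/((25 + (-10 + 9*Z)) + Z) = 1/((15 + 9*Z) + Z) = 1/(15 + 10*Z))
1*t(E(-18), c(15)) = 1*(1/(5*(3 + 2*((-13 + 3*(-18))²/9)))) = 1*(1/(5*(3 + 2*((-13 - 54)²/9)))) = 1*(1/(5*(3 + 2*((⅑)*(-67)²)))) = 1*(1/(5*(3 + 2*((⅑)*4489)))) = 1*(1/(5*(3 + 2*(4489/9)))) = 1*(1/(5*(3 + 8978/9))) = 1*(1/(5*(9005/9))) = 1*((⅕)*(9/9005)) = 1*(9/45025) = 9/45025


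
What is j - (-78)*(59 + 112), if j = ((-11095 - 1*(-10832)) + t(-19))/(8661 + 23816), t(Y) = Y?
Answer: 9216552/691 ≈ 13338.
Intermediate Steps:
j = -6/691 (j = ((-11095 - 1*(-10832)) - 19)/(8661 + 23816) = ((-11095 + 10832) - 19)/32477 = (-263 - 19)*(1/32477) = -282*1/32477 = -6/691 ≈ -0.0086831)
j - (-78)*(59 + 112) = -6/691 - (-78)*(59 + 112) = -6/691 - (-78)*171 = -6/691 - 1*(-13338) = -6/691 + 13338 = 9216552/691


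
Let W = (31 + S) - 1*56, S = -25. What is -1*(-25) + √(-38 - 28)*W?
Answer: 25 - 50*I*√66 ≈ 25.0 - 406.2*I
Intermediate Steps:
W = -50 (W = (31 - 25) - 1*56 = 6 - 56 = -50)
-1*(-25) + √(-38 - 28)*W = -1*(-25) + √(-38 - 28)*(-50) = 25 + √(-66)*(-50) = 25 + (I*√66)*(-50) = 25 - 50*I*√66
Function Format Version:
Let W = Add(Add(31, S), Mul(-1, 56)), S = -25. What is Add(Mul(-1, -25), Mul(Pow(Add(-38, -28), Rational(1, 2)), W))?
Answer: Add(25, Mul(-50, I, Pow(66, Rational(1, 2)))) ≈ Add(25.000, Mul(-406.20, I))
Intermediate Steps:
W = -50 (W = Add(Add(31, -25), Mul(-1, 56)) = Add(6, -56) = -50)
Add(Mul(-1, -25), Mul(Pow(Add(-38, -28), Rational(1, 2)), W)) = Add(Mul(-1, -25), Mul(Pow(Add(-38, -28), Rational(1, 2)), -50)) = Add(25, Mul(Pow(-66, Rational(1, 2)), -50)) = Add(25, Mul(Mul(I, Pow(66, Rational(1, 2))), -50)) = Add(25, Mul(-50, I, Pow(66, Rational(1, 2))))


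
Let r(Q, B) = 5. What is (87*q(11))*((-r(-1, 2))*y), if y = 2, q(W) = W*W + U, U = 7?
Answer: -111360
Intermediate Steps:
q(W) = 7 + W² (q(W) = W*W + 7 = W² + 7 = 7 + W²)
(87*q(11))*((-r(-1, 2))*y) = (87*(7 + 11²))*(-1*5*2) = (87*(7 + 121))*(-5*2) = (87*128)*(-10) = 11136*(-10) = -111360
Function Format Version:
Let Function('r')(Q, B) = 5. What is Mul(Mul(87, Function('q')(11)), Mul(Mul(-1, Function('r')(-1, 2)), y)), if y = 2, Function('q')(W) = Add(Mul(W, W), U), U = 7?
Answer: -111360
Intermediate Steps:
Function('q')(W) = Add(7, Pow(W, 2)) (Function('q')(W) = Add(Mul(W, W), 7) = Add(Pow(W, 2), 7) = Add(7, Pow(W, 2)))
Mul(Mul(87, Function('q')(11)), Mul(Mul(-1, Function('r')(-1, 2)), y)) = Mul(Mul(87, Add(7, Pow(11, 2))), Mul(Mul(-1, 5), 2)) = Mul(Mul(87, Add(7, 121)), Mul(-5, 2)) = Mul(Mul(87, 128), -10) = Mul(11136, -10) = -111360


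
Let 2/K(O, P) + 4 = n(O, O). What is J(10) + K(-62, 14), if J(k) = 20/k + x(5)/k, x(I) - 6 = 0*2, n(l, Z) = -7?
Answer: 133/55 ≈ 2.4182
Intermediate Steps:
x(I) = 6 (x(I) = 6 + 0*2 = 6 + 0 = 6)
K(O, P) = -2/11 (K(O, P) = 2/(-4 - 7) = 2/(-11) = 2*(-1/11) = -2/11)
J(k) = 26/k (J(k) = 20/k + 6/k = 26/k)
J(10) + K(-62, 14) = 26/10 - 2/11 = 26*(⅒) - 2/11 = 13/5 - 2/11 = 133/55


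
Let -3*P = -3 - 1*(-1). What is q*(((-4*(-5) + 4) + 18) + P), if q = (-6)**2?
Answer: 1536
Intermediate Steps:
q = 36
P = 2/3 (P = -(-3 - 1*(-1))/3 = -(-3 + 1)/3 = -1/3*(-2) = 2/3 ≈ 0.66667)
q*(((-4*(-5) + 4) + 18) + P) = 36*(((-4*(-5) + 4) + 18) + 2/3) = 36*(((20 + 4) + 18) + 2/3) = 36*((24 + 18) + 2/3) = 36*(42 + 2/3) = 36*(128/3) = 1536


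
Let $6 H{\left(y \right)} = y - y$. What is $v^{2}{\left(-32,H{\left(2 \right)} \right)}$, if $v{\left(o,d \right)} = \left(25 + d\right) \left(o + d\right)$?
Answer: $640000$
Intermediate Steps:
$H{\left(y \right)} = 0$ ($H{\left(y \right)} = \frac{y - y}{6} = \frac{1}{6} \cdot 0 = 0$)
$v{\left(o,d \right)} = \left(25 + d\right) \left(d + o\right)$
$v^{2}{\left(-32,H{\left(2 \right)} \right)} = \left(0^{2} + 25 \cdot 0 + 25 \left(-32\right) + 0 \left(-32\right)\right)^{2} = \left(0 + 0 - 800 + 0\right)^{2} = \left(-800\right)^{2} = 640000$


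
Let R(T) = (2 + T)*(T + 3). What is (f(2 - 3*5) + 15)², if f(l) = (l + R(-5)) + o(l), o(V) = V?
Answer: 25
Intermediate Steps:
R(T) = (2 + T)*(3 + T)
f(l) = 6 + 2*l (f(l) = (l + (6 + (-5)² + 5*(-5))) + l = (l + (6 + 25 - 25)) + l = (l + 6) + l = (6 + l) + l = 6 + 2*l)
(f(2 - 3*5) + 15)² = ((6 + 2*(2 - 3*5)) + 15)² = ((6 + 2*(2 - 15)) + 15)² = ((6 + 2*(-13)) + 15)² = ((6 - 26) + 15)² = (-20 + 15)² = (-5)² = 25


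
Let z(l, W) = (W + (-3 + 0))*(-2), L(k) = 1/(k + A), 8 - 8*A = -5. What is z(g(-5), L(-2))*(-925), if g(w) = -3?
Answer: -31450/3 ≈ -10483.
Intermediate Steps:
A = 13/8 (A = 1 - 1/8*(-5) = 1 + 5/8 = 13/8 ≈ 1.6250)
L(k) = 1/(13/8 + k) (L(k) = 1/(k + 13/8) = 1/(13/8 + k))
z(l, W) = 6 - 2*W (z(l, W) = (W - 3)*(-2) = (-3 + W)*(-2) = 6 - 2*W)
z(g(-5), L(-2))*(-925) = (6 - 16/(13 + 8*(-2)))*(-925) = (6 - 16/(13 - 16))*(-925) = (6 - 16/(-3))*(-925) = (6 - 16*(-1)/3)*(-925) = (6 - 2*(-8/3))*(-925) = (6 + 16/3)*(-925) = (34/3)*(-925) = -31450/3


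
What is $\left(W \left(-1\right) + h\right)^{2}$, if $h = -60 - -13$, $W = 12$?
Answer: $3481$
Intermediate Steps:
$h = -47$ ($h = -60 + 13 = -47$)
$\left(W \left(-1\right) + h\right)^{2} = \left(12 \left(-1\right) - 47\right)^{2} = \left(-12 - 47\right)^{2} = \left(-59\right)^{2} = 3481$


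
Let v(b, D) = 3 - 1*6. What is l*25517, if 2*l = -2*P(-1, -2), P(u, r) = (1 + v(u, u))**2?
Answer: -102068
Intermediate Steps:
v(b, D) = -3 (v(b, D) = 3 - 6 = -3)
P(u, r) = 4 (P(u, r) = (1 - 3)**2 = (-2)**2 = 4)
l = -4 (l = (-2*4)/2 = (1/2)*(-8) = -4)
l*25517 = -4*25517 = -102068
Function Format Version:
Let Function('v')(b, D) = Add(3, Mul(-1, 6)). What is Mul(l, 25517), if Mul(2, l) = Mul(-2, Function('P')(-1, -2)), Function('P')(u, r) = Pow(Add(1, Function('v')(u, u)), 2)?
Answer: -102068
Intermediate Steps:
Function('v')(b, D) = -3 (Function('v')(b, D) = Add(3, -6) = -3)
Function('P')(u, r) = 4 (Function('P')(u, r) = Pow(Add(1, -3), 2) = Pow(-2, 2) = 4)
l = -4 (l = Mul(Rational(1, 2), Mul(-2, 4)) = Mul(Rational(1, 2), -8) = -4)
Mul(l, 25517) = Mul(-4, 25517) = -102068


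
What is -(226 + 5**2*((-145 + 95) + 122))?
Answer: -2026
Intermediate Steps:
-(226 + 5**2*((-145 + 95) + 122)) = -(226 + 25*(-50 + 122)) = -(226 + 25*72) = -(226 + 1800) = -1*2026 = -2026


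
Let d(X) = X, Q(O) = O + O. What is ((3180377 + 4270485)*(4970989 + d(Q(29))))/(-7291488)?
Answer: -18519292596257/3645744 ≈ -5.0797e+6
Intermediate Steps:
Q(O) = 2*O
((3180377 + 4270485)*(4970989 + d(Q(29))))/(-7291488) = ((3180377 + 4270485)*(4970989 + 2*29))/(-7291488) = (7450862*(4970989 + 58))*(-1/7291488) = (7450862*4971047)*(-1/7291488) = 37038585192514*(-1/7291488) = -18519292596257/3645744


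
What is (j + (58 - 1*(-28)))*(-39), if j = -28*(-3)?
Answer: -6630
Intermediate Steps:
j = 84
(j + (58 - 1*(-28)))*(-39) = (84 + (58 - 1*(-28)))*(-39) = (84 + (58 + 28))*(-39) = (84 + 86)*(-39) = 170*(-39) = -6630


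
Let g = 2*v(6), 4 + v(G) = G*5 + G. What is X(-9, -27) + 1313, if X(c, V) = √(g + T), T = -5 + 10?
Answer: 1313 + √69 ≈ 1321.3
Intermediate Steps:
v(G) = -4 + 6*G (v(G) = -4 + (G*5 + G) = -4 + (5*G + G) = -4 + 6*G)
g = 64 (g = 2*(-4 + 6*6) = 2*(-4 + 36) = 2*32 = 64)
T = 5
X(c, V) = √69 (X(c, V) = √(64 + 5) = √69)
X(-9, -27) + 1313 = √69 + 1313 = 1313 + √69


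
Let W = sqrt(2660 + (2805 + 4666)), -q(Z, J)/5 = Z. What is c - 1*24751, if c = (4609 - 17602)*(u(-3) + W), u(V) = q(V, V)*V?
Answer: 559934 - 12993*sqrt(10131) ≈ -7.4785e+5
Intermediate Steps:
q(Z, J) = -5*Z
u(V) = -5*V**2 (u(V) = (-5*V)*V = -5*V**2)
W = sqrt(10131) (W = sqrt(2660 + 7471) = sqrt(10131) ≈ 100.65)
c = 584685 - 12993*sqrt(10131) (c = (4609 - 17602)*(-5*(-3)**2 + sqrt(10131)) = -12993*(-5*9 + sqrt(10131)) = -12993*(-45 + sqrt(10131)) = 584685 - 12993*sqrt(10131) ≈ -7.2310e+5)
c - 1*24751 = (584685 - 12993*sqrt(10131)) - 1*24751 = (584685 - 12993*sqrt(10131)) - 24751 = 559934 - 12993*sqrt(10131)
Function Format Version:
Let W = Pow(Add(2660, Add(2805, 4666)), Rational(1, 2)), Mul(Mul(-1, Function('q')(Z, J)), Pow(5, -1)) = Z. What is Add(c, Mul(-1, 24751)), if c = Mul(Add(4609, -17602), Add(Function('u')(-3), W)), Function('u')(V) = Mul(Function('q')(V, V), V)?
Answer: Add(559934, Mul(-12993, Pow(10131, Rational(1, 2)))) ≈ -7.4785e+5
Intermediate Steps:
Function('q')(Z, J) = Mul(-5, Z)
Function('u')(V) = Mul(-5, Pow(V, 2)) (Function('u')(V) = Mul(Mul(-5, V), V) = Mul(-5, Pow(V, 2)))
W = Pow(10131, Rational(1, 2)) (W = Pow(Add(2660, 7471), Rational(1, 2)) = Pow(10131, Rational(1, 2)) ≈ 100.65)
c = Add(584685, Mul(-12993, Pow(10131, Rational(1, 2)))) (c = Mul(Add(4609, -17602), Add(Mul(-5, Pow(-3, 2)), Pow(10131, Rational(1, 2)))) = Mul(-12993, Add(Mul(-5, 9), Pow(10131, Rational(1, 2)))) = Mul(-12993, Add(-45, Pow(10131, Rational(1, 2)))) = Add(584685, Mul(-12993, Pow(10131, Rational(1, 2)))) ≈ -7.2310e+5)
Add(c, Mul(-1, 24751)) = Add(Add(584685, Mul(-12993, Pow(10131, Rational(1, 2)))), Mul(-1, 24751)) = Add(Add(584685, Mul(-12993, Pow(10131, Rational(1, 2)))), -24751) = Add(559934, Mul(-12993, Pow(10131, Rational(1, 2))))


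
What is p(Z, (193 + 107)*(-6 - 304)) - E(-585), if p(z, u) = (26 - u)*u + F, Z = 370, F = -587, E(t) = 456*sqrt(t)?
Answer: -8651418587 - 1368*I*sqrt(65) ≈ -8.6514e+9 - 11029.0*I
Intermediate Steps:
p(z, u) = -587 + u*(26 - u) (p(z, u) = (26 - u)*u - 587 = u*(26 - u) - 587 = -587 + u*(26 - u))
p(Z, (193 + 107)*(-6 - 304)) - E(-585) = (-587 - ((193 + 107)*(-6 - 304))**2 + 26*((193 + 107)*(-6 - 304))) - 456*sqrt(-585) = (-587 - (300*(-310))**2 + 26*(300*(-310))) - 456*3*I*sqrt(65) = (-587 - 1*(-93000)**2 + 26*(-93000)) - 1368*I*sqrt(65) = (-587 - 1*8649000000 - 2418000) - 1368*I*sqrt(65) = (-587 - 8649000000 - 2418000) - 1368*I*sqrt(65) = -8651418587 - 1368*I*sqrt(65)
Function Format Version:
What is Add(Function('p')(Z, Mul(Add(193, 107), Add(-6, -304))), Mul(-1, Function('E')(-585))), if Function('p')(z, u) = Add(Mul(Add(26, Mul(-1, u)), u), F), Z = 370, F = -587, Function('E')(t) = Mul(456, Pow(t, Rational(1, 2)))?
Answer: Add(-8651418587, Mul(-1368, I, Pow(65, Rational(1, 2)))) ≈ Add(-8.6514e+9, Mul(-11029., I))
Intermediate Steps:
Function('p')(z, u) = Add(-587, Mul(u, Add(26, Mul(-1, u)))) (Function('p')(z, u) = Add(Mul(Add(26, Mul(-1, u)), u), -587) = Add(Mul(u, Add(26, Mul(-1, u))), -587) = Add(-587, Mul(u, Add(26, Mul(-1, u)))))
Add(Function('p')(Z, Mul(Add(193, 107), Add(-6, -304))), Mul(-1, Function('E')(-585))) = Add(Add(-587, Mul(-1, Pow(Mul(Add(193, 107), Add(-6, -304)), 2)), Mul(26, Mul(Add(193, 107), Add(-6, -304)))), Mul(-1, Mul(456, Pow(-585, Rational(1, 2))))) = Add(Add(-587, Mul(-1, Pow(Mul(300, -310), 2)), Mul(26, Mul(300, -310))), Mul(-1, Mul(456, Mul(3, I, Pow(65, Rational(1, 2)))))) = Add(Add(-587, Mul(-1, Pow(-93000, 2)), Mul(26, -93000)), Mul(-1, Mul(1368, I, Pow(65, Rational(1, 2))))) = Add(Add(-587, Mul(-1, 8649000000), -2418000), Mul(-1368, I, Pow(65, Rational(1, 2)))) = Add(Add(-587, -8649000000, -2418000), Mul(-1368, I, Pow(65, Rational(1, 2)))) = Add(-8651418587, Mul(-1368, I, Pow(65, Rational(1, 2))))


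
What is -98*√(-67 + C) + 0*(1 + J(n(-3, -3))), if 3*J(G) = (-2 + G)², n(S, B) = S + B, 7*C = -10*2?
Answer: -14*I*√3423 ≈ -819.09*I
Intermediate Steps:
C = -20/7 (C = (-10*2)/7 = (⅐)*(-20) = -20/7 ≈ -2.8571)
n(S, B) = B + S
J(G) = (-2 + G)²/3
-98*√(-67 + C) + 0*(1 + J(n(-3, -3))) = -98*√(-67 - 20/7) + 0*(1 + (-2 + (-3 - 3))²/3) = -14*I*√3423 + 0*(1 + (-2 - 6)²/3) = -14*I*√3423 + 0*(1 + (⅓)*(-8)²) = -14*I*√3423 + 0*(1 + (⅓)*64) = -14*I*√3423 + 0*(1 + 64/3) = -14*I*√3423 + 0*(67/3) = -14*I*√3423 + 0 = -14*I*√3423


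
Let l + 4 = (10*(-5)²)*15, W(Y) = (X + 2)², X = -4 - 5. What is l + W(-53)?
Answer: 3795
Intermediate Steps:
X = -9
W(Y) = 49 (W(Y) = (-9 + 2)² = (-7)² = 49)
l = 3746 (l = -4 + (10*(-5)²)*15 = -4 + (10*25)*15 = -4 + 250*15 = -4 + 3750 = 3746)
l + W(-53) = 3746 + 49 = 3795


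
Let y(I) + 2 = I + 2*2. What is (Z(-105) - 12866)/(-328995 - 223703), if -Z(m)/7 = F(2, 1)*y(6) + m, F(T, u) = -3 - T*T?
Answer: 11739/552698 ≈ 0.021239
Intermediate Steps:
y(I) = 2 + I (y(I) = -2 + (I + 2*2) = -2 + (I + 4) = -2 + (4 + I) = 2 + I)
F(T, u) = -3 - T²
Z(m) = 392 - 7*m (Z(m) = -7*((-3 - 1*2²)*(2 + 6) + m) = -7*((-3 - 1*4)*8 + m) = -7*((-3 - 4)*8 + m) = -7*(-7*8 + m) = -7*(-56 + m) = 392 - 7*m)
(Z(-105) - 12866)/(-328995 - 223703) = ((392 - 7*(-105)) - 12866)/(-328995 - 223703) = ((392 + 735) - 12866)/(-552698) = (1127 - 12866)*(-1/552698) = -11739*(-1/552698) = 11739/552698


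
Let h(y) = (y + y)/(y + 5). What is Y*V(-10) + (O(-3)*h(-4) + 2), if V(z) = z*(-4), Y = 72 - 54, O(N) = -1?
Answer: 730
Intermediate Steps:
h(y) = 2*y/(5 + y) (h(y) = (2*y)/(5 + y) = 2*y/(5 + y))
Y = 18
V(z) = -4*z
Y*V(-10) + (O(-3)*h(-4) + 2) = 18*(-4*(-10)) + (-2*(-4)/(5 - 4) + 2) = 18*40 + (-2*(-4)/1 + 2) = 720 + (-2*(-4) + 2) = 720 + (-1*(-8) + 2) = 720 + (8 + 2) = 720 + 10 = 730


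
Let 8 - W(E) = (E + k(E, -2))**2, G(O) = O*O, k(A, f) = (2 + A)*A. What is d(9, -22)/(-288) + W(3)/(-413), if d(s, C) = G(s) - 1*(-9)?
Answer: 2991/6608 ≈ 0.45263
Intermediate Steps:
k(A, f) = A*(2 + A)
G(O) = O**2
W(E) = 8 - (E + E*(2 + E))**2
d(s, C) = 9 + s**2 (d(s, C) = s**2 - 1*(-9) = s**2 + 9 = 9 + s**2)
d(9, -22)/(-288) + W(3)/(-413) = (9 + 9**2)/(-288) + (8 - 1*3**2*(3 + 3)**2)/(-413) = (9 + 81)*(-1/288) + (8 - 1*9*6**2)*(-1/413) = 90*(-1/288) + (8 - 1*9*36)*(-1/413) = -5/16 + (8 - 324)*(-1/413) = -5/16 - 316*(-1/413) = -5/16 + 316/413 = 2991/6608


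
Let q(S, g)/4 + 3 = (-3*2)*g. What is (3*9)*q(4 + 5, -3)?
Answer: 1620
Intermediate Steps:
q(S, g) = -12 - 24*g (q(S, g) = -12 + 4*((-3*2)*g) = -12 + 4*(-6*g) = -12 - 24*g)
(3*9)*q(4 + 5, -3) = (3*9)*(-12 - 24*(-3)) = 27*(-12 + 72) = 27*60 = 1620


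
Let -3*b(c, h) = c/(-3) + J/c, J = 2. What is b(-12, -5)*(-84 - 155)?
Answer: 5497/18 ≈ 305.39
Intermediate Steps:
b(c, h) = -2/(3*c) + c/9 (b(c, h) = -(c/(-3) + 2/c)/3 = -(c*(-⅓) + 2/c)/3 = -(-c/3 + 2/c)/3 = -(2/c - c/3)/3 = -2/(3*c) + c/9)
b(-12, -5)*(-84 - 155) = ((⅑)*(-6 + (-12)²)/(-12))*(-84 - 155) = ((⅑)*(-1/12)*(-6 + 144))*(-239) = ((⅑)*(-1/12)*138)*(-239) = -23/18*(-239) = 5497/18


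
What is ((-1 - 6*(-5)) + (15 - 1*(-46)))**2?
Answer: 8100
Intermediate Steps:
((-1 - 6*(-5)) + (15 - 1*(-46)))**2 = ((-1 + 30) + (15 + 46))**2 = (29 + 61)**2 = 90**2 = 8100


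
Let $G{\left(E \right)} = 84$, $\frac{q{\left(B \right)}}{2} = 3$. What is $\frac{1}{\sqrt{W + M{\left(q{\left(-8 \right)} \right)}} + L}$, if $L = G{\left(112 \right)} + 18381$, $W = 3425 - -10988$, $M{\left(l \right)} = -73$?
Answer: $\frac{1231}{22729459} - \frac{2 \sqrt{3585}}{340941885} \approx 5.3808 \cdot 10^{-5}$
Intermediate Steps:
$q{\left(B \right)} = 6$ ($q{\left(B \right)} = 2 \cdot 3 = 6$)
$W = 14413$ ($W = 3425 + 10988 = 14413$)
$L = 18465$ ($L = 84 + 18381 = 18465$)
$\frac{1}{\sqrt{W + M{\left(q{\left(-8 \right)} \right)}} + L} = \frac{1}{\sqrt{14413 - 73} + 18465} = \frac{1}{\sqrt{14340} + 18465} = \frac{1}{2 \sqrt{3585} + 18465} = \frac{1}{18465 + 2 \sqrt{3585}}$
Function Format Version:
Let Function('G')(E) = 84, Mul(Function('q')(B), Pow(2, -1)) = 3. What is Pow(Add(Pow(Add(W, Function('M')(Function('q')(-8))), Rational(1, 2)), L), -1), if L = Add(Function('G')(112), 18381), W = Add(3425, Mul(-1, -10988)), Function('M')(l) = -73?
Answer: Add(Rational(1231, 22729459), Mul(Rational(-2, 340941885), Pow(3585, Rational(1, 2)))) ≈ 5.3808e-5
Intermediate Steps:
Function('q')(B) = 6 (Function('q')(B) = Mul(2, 3) = 6)
W = 14413 (W = Add(3425, 10988) = 14413)
L = 18465 (L = Add(84, 18381) = 18465)
Pow(Add(Pow(Add(W, Function('M')(Function('q')(-8))), Rational(1, 2)), L), -1) = Pow(Add(Pow(Add(14413, -73), Rational(1, 2)), 18465), -1) = Pow(Add(Pow(14340, Rational(1, 2)), 18465), -1) = Pow(Add(Mul(2, Pow(3585, Rational(1, 2))), 18465), -1) = Pow(Add(18465, Mul(2, Pow(3585, Rational(1, 2)))), -1)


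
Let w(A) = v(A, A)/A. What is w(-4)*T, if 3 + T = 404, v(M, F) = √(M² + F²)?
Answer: -401*√2 ≈ -567.10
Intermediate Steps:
v(M, F) = √(F² + M²)
T = 401 (T = -3 + 404 = 401)
w(A) = √2*√(A²)/A (w(A) = √(A² + A²)/A = √(2*A²)/A = (√2*√(A²))/A = √2*√(A²)/A)
w(-4)*T = (√2*√((-4)²)/(-4))*401 = (√2*(-¼)*√16)*401 = (√2*(-¼)*4)*401 = -√2*401 = -401*√2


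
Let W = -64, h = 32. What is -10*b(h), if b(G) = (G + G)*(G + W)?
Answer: 20480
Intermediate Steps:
b(G) = 2*G*(-64 + G) (b(G) = (G + G)*(G - 64) = (2*G)*(-64 + G) = 2*G*(-64 + G))
-10*b(h) = -20*32*(-64 + 32) = -20*32*(-32) = -10*(-2048) = 20480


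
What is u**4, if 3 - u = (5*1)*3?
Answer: 20736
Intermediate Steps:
u = -12 (u = 3 - 5*1*3 = 3 - 5*3 = 3 - 1*15 = 3 - 15 = -12)
u**4 = (-12)**4 = 20736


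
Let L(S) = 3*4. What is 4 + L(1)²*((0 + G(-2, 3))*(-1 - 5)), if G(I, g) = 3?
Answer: -2588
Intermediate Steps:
L(S) = 12
4 + L(1)²*((0 + G(-2, 3))*(-1 - 5)) = 4 + 12²*((0 + 3)*(-1 - 5)) = 4 + 144*(3*(-6)) = 4 + 144*(-18) = 4 - 2592 = -2588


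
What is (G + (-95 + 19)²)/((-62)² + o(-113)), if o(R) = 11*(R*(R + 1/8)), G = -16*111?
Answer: 32000/1153181 ≈ 0.027749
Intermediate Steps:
G = -1776
o(R) = 11*R*(⅛ + R) (o(R) = 11*(R*(R + ⅛)) = 11*(R*(⅛ + R)) = 11*R*(⅛ + R))
(G + (-95 + 19)²)/((-62)² + o(-113)) = (-1776 + (-95 + 19)²)/((-62)² + (11/8)*(-113)*(1 + 8*(-113))) = (-1776 + (-76)²)/(3844 + (11/8)*(-113)*(1 - 904)) = (-1776 + 5776)/(3844 + (11/8)*(-113)*(-903)) = 4000/(3844 + 1122429/8) = 4000/(1153181/8) = 4000*(8/1153181) = 32000/1153181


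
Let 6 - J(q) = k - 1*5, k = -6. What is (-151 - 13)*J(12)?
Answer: -2788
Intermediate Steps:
J(q) = 17 (J(q) = 6 - (-6 - 1*5) = 6 - (-6 - 5) = 6 - 1*(-11) = 6 + 11 = 17)
(-151 - 13)*J(12) = (-151 - 13)*17 = -164*17 = -2788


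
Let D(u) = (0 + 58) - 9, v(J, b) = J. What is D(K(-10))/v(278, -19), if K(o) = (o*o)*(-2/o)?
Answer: 49/278 ≈ 0.17626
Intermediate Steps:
K(o) = -2*o (K(o) = o²*(-2/o) = -2*o)
D(u) = 49 (D(u) = 58 - 9 = 49)
D(K(-10))/v(278, -19) = 49/278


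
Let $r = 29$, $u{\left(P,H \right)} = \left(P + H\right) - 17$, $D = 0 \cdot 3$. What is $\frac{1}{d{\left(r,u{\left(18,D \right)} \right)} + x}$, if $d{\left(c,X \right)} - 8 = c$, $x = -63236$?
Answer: $- \frac{1}{63199} \approx -1.5823 \cdot 10^{-5}$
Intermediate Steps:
$D = 0$
$u{\left(P,H \right)} = -17 + H + P$ ($u{\left(P,H \right)} = \left(H + P\right) - 17 = -17 + H + P$)
$d{\left(c,X \right)} = 8 + c$
$\frac{1}{d{\left(r,u{\left(18,D \right)} \right)} + x} = \frac{1}{\left(8 + 29\right) - 63236} = \frac{1}{37 - 63236} = \frac{1}{-63199} = - \frac{1}{63199}$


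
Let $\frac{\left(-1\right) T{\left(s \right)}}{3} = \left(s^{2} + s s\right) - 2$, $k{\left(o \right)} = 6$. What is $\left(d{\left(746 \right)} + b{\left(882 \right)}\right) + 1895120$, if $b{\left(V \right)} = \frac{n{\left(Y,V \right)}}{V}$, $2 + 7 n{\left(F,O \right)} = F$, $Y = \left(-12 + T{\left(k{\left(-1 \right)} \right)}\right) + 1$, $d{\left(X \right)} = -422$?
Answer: $\frac{11697865229}{6174} \approx 1.8947 \cdot 10^{6}$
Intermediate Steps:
$T{\left(s \right)} = 6 - 6 s^{2}$ ($T{\left(s \right)} = - 3 \left(\left(s^{2} + s s\right) - 2\right) = - 3 \left(\left(s^{2} + s^{2}\right) - 2\right) = - 3 \left(2 s^{2} - 2\right) = - 3 \left(-2 + 2 s^{2}\right) = 6 - 6 s^{2}$)
$Y = -221$ ($Y = \left(-12 + \left(6 - 6 \cdot 6^{2}\right)\right) + 1 = \left(-12 + \left(6 - 216\right)\right) + 1 = \left(-12 - 210\right) + 1 = -222 + 1 = -221$)
$n{\left(F,O \right)} = - \frac{2}{7} + \frac{F}{7}$
$b{\left(V \right)} = - \frac{223}{7 V}$ ($b{\left(V \right)} = \frac{- \frac{2}{7} + \frac{1}{7} \left(-221\right)}{V} = \frac{- \frac{2}{7} - \frac{221}{7}}{V} = - \frac{223}{7 V}$)
$\left(d{\left(746 \right)} + b{\left(882 \right)}\right) + 1895120 = \left(-422 - \frac{223}{7 \cdot 882}\right) + 1895120 = \left(-422 - \frac{223}{6174}\right) + 1895120 = - \frac{2605651}{6174} + 1895120 = \frac{11697865229}{6174}$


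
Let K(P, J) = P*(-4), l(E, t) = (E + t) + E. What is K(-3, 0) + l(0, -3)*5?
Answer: -3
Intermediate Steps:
l(E, t) = t + 2*E
K(P, J) = -4*P
K(-3, 0) + l(0, -3)*5 = -4*(-3) + (-3 + 2*0)*5 = 12 + (-3 + 0)*5 = 12 - 3*5 = 12 - 15 = -3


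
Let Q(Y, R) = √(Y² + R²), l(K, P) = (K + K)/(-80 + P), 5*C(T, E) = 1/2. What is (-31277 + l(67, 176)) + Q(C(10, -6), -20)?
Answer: -1501229/48 + √40001/10 ≈ -31256.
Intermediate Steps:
C(T, E) = ⅒ (C(T, E) = (⅕)/2 = (⅕)*(½) = ⅒)
l(K, P) = 2*K/(-80 + P) (l(K, P) = (2*K)/(-80 + P) = 2*K/(-80 + P))
Q(Y, R) = √(R² + Y²)
(-31277 + l(67, 176)) + Q(C(10, -6), -20) = (-31277 + 2*67/(-80 + 176)) + √((-20)² + (⅒)²) = (-31277 + 2*67/96) + √(400 + 1/100) = (-31277 + 2*67*(1/96)) + √(40001/100) = (-31277 + 67/48) + √40001/10 = -1501229/48 + √40001/10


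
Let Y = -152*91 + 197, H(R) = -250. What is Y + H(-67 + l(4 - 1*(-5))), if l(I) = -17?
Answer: -13885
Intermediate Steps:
Y = -13635 (Y = -13832 + 197 = -13635)
Y + H(-67 + l(4 - 1*(-5))) = -13635 - 250 = -13885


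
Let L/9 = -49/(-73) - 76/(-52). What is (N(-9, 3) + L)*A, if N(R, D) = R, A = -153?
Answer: -1480275/949 ≈ -1559.8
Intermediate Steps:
L = 18216/949 (L = 9*(-49/(-73) - 76/(-52)) = 9*(-49*(-1/73) - 76*(-1/52)) = 9*(49/73 + 19/13) = 9*(2024/949) = 18216/949 ≈ 19.195)
(N(-9, 3) + L)*A = (-9 + 18216/949)*(-153) = (9675/949)*(-153) = -1480275/949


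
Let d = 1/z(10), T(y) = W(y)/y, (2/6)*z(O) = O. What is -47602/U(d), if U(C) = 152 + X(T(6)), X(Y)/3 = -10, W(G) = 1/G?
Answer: -23801/61 ≈ -390.18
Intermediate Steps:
z(O) = 3*O
T(y) = y⁻² (T(y) = 1/(y*y) = y⁻²)
X(Y) = -30 (X(Y) = 3*(-10) = -30)
d = 1/30 (d = 1/(3*10) = 1/30 ≈ 0.033333)
U(C) = 122 (U(C) = 152 - 30 = 122)
-47602/U(d) = -47602/122 = -47602*1/122 = -23801/61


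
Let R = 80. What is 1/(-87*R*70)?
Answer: -1/487200 ≈ -2.0525e-6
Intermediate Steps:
1/(-87*R*70) = 1/(-87*80*70) = 1/(-6960*70) = 1/(-487200) = -1/487200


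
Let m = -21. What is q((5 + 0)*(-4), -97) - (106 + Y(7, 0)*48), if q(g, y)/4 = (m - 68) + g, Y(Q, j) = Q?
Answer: -878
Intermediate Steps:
q(g, y) = -356 + 4*g (q(g, y) = 4*((-21 - 68) + g) = 4*(-89 + g) = -356 + 4*g)
q((5 + 0)*(-4), -97) - (106 + Y(7, 0)*48) = (-356 + 4*((5 + 0)*(-4))) - (106 + 7*48) = (-356 + 4*(5*(-4))) - (106 + 336) = (-356 + 4*(-20)) - 1*442 = (-356 - 80) - 442 = -436 - 442 = -878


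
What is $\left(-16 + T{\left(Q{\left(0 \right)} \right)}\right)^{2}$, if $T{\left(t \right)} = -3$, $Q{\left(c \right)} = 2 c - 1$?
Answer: $361$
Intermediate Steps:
$Q{\left(c \right)} = -1 + 2 c$
$\left(-16 + T{\left(Q{\left(0 \right)} \right)}\right)^{2} = \left(-16 - 3\right)^{2} = \left(-19\right)^{2} = 361$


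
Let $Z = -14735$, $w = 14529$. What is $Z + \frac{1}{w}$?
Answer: $- \frac{214084814}{14529} \approx -14735.0$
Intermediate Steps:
$Z + \frac{1}{w} = -14735 + \frac{1}{14529} = - \frac{214084814}{14529}$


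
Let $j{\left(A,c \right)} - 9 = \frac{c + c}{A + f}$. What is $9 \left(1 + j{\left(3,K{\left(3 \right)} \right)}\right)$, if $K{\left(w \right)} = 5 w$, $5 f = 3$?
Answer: $165$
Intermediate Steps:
$f = \frac{3}{5}$ ($f = \frac{1}{5} \cdot 3 = \frac{3}{5} \approx 0.6$)
$j{\left(A,c \right)} = 9 + \frac{2 c}{\frac{3}{5} + A}$ ($j{\left(A,c \right)} = 9 + \frac{c + c}{A + \frac{3}{5}} = 9 + \frac{2 c}{\frac{3}{5} + A}$)
$9 \left(1 + j{\left(3,K{\left(3 \right)} \right)}\right) = 9 \left(1 + \frac{27 + 10 \cdot 5 \cdot 3 + 45 \cdot 3}{3 + 5 \cdot 3}\right) = 9 \left(1 + \frac{27 + 10 \cdot 15 + 135}{3 + 15}\right) = 9 \left(1 + \frac{27 + 150 + 135}{18}\right) = 9 \left(1 + \frac{1}{18} \cdot 312\right) = 9 \left(1 + \frac{52}{3}\right) = 9 \cdot \frac{55}{3} = 165$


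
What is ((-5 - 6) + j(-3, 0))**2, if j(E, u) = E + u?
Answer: 196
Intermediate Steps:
((-5 - 6) + j(-3, 0))**2 = ((-5 - 6) + (-3 + 0))**2 = (-11 - 3)**2 = (-14)**2 = 196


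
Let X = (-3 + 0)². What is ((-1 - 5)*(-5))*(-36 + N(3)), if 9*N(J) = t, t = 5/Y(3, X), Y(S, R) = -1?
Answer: -3290/3 ≈ -1096.7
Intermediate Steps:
X = 9 (X = (-3)² = 9)
t = -5 (t = 5/(-1) = 5*(-1) = -5)
N(J) = -5/9 (N(J) = (⅑)*(-5) = -5/9)
((-1 - 5)*(-5))*(-36 + N(3)) = ((-1 - 5)*(-5))*(-36 - 5/9) = -6*(-5)*(-329/9) = 30*(-329/9) = -3290/3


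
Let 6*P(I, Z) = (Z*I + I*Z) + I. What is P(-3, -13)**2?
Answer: 625/4 ≈ 156.25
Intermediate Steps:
P(I, Z) = I/6 + I*Z/3 (P(I, Z) = ((Z*I + I*Z) + I)/6 = ((I*Z + I*Z) + I)/6 = (2*I*Z + I)/6 = (I + 2*I*Z)/6 = I/6 + I*Z/3)
P(-3, -13)**2 = ((1/6)*(-3)*(1 + 2*(-13)))**2 = ((1/6)*(-3)*(1 - 26))**2 = ((1/6)*(-3)*(-25))**2 = (25/2)**2 = 625/4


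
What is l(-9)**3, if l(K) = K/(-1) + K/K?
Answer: 1000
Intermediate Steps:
l(K) = 1 - K (l(K) = K*(-1) + 1 = -K + 1 = 1 - K)
l(-9)**3 = (1 - 1*(-9))**3 = (1 + 9)**3 = 10**3 = 1000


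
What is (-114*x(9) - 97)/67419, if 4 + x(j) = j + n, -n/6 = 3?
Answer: 1385/67419 ≈ 0.020543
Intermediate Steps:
n = -18 (n = -6*3 = -18)
x(j) = -22 + j (x(j) = -4 + (j - 18) = -4 + (-18 + j) = -22 + j)
(-114*x(9) - 97)/67419 = (-114*(-22 + 9) - 97)/67419 = (-114*(-13) - 97)*(1/67419) = (1482 - 97)*(1/67419) = 1385*(1/67419) = 1385/67419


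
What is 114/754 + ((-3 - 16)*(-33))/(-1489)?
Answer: -151506/561353 ≈ -0.26989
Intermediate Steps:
114/754 + ((-3 - 16)*(-33))/(-1489) = 114*(1/754) - 19*(-33)*(-1/1489) = 57/377 + 627*(-1/1489) = 57/377 - 627/1489 = -151506/561353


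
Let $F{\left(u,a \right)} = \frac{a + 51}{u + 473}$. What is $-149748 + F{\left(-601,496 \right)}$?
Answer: $- \frac{19168291}{128} \approx -1.4975 \cdot 10^{5}$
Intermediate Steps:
$F{\left(u,a \right)} = \frac{51 + a}{473 + u}$
$-149748 + F{\left(-601,496 \right)} = -149748 + \frac{51 + 496}{473 - 601} = -149748 + \frac{1}{-128} \cdot 547 = -149748 - \frac{547}{128} = - \frac{19168291}{128}$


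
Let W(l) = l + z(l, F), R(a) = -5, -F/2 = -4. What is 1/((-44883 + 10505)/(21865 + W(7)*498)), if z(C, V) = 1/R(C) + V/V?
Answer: -128747/171890 ≈ -0.74901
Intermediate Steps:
F = 8 (F = -2*(-4) = 8)
z(C, V) = 4/5 (z(C, V) = 1/(-5) + V/V = 1*(-1/5) + 1 = -1/5 + 1 = 4/5)
W(l) = 4/5 + l (W(l) = l + 4/5 = 4/5 + l)
1/((-44883 + 10505)/(21865 + W(7)*498)) = 1/((-44883 + 10505)/(21865 + (4/5 + 7)*498)) = 1/(-34378/(21865 + (39/5)*498)) = 1/(-34378/(21865 + 19422/5)) = 1/(-34378/128747/5) = 1/(-34378*5/128747) = 1/(-171890/128747) = -128747/171890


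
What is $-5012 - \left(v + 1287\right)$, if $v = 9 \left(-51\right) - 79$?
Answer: $-5761$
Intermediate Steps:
$v = -538$ ($v = -459 - 79 = -538$)
$-5012 - \left(v + 1287\right) = -5012 - \left(-538 + 1287\right) = -5012 - 749 = -5761$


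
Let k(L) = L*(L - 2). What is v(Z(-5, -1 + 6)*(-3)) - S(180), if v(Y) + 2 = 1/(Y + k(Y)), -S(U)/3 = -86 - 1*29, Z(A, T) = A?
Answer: -72869/210 ≈ -347.00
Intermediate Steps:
S(U) = 345 (S(U) = -3*(-86 - 1*29) = -3*(-86 - 29) = -3*(-115) = 345)
k(L) = L*(-2 + L)
v(Y) = -2 + 1/(Y + Y*(-2 + Y))
v(Z(-5, -1 + 6)*(-3)) - S(180) = (1 - 2*(-5*(-3))² + 2*(-5*(-3)))/(((-5*(-3)))*(-1 - 5*(-3))) - 1*345 = (1 - 2*15² + 2*15)/(15*(-1 + 15)) - 345 = (1/15)*(1 - 2*225 + 30)/14 - 345 = (1/15)*(1/14)*(1 - 450 + 30) - 345 = (1/15)*(1/14)*(-419) - 345 = -419/210 - 345 = -72869/210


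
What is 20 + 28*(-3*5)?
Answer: -400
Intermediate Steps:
20 + 28*(-3*5) = 20 + 28*(-15) = 20 - 420 = -400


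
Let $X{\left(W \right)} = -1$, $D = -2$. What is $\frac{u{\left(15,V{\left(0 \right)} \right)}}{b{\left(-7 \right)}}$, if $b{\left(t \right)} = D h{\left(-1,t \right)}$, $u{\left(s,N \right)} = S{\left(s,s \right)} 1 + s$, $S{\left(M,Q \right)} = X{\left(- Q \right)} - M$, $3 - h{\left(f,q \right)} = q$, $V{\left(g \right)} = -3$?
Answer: $\frac{1}{20} \approx 0.05$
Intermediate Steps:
$h{\left(f,q \right)} = 3 - q$
$S{\left(M,Q \right)} = -1 - M$
$u{\left(s,N \right)} = -1$ ($u{\left(s,N \right)} = \left(-1 - s\right) 1 + s = \left(-1 - s\right) + s = -1$)
$b{\left(t \right)} = -6 + 2 t$ ($b{\left(t \right)} = - 2 \left(3 - t\right) = -6 + 2 t$)
$\frac{u{\left(15,V{\left(0 \right)} \right)}}{b{\left(-7 \right)}} = - \frac{1}{-6 + 2 \left(-7\right)} = - \frac{1}{-6 - 14} = - \frac{1}{-20} = \left(-1\right) \left(- \frac{1}{20}\right) = \frac{1}{20}$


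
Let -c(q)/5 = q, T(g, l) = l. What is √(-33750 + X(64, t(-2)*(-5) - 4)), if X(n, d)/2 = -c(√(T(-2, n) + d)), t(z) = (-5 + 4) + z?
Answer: 5*√(-1350 + 2*√3) ≈ 183.48*I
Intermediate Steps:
t(z) = -1 + z
c(q) = -5*q
X(n, d) = 10*√(d + n) (X(n, d) = 2*(-(-5)*√(n + d)) = 2*(-(-5)*√(d + n)) = 2*(5*√(d + n)) = 10*√(d + n))
√(-33750 + X(64, t(-2)*(-5) - 4)) = √(-33750 + 10*√(((-1 - 2)*(-5) - 4) + 64)) = √(-33750 + 10*√((-3*(-5) - 4) + 64)) = √(-33750 + 10*√((15 - 4) + 64)) = √(-33750 + 10*√(11 + 64)) = √(-33750 + 10*√75) = √(-33750 + 10*(5*√3)) = √(-33750 + 50*√3)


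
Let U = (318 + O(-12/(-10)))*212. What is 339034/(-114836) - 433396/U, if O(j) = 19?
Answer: -9248926019/1025542898 ≈ -9.0186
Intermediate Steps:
U = 71444 (U = (318 + 19)*212 = 337*212 = 71444)
339034/(-114836) - 433396/U = 339034/(-114836) - 433396/71444 = 339034*(-1/114836) - 433396*1/71444 = -169517/57418 - 108349/17861 = -9248926019/1025542898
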